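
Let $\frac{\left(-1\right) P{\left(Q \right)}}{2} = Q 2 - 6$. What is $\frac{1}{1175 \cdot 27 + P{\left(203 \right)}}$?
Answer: $\frac{1}{30925} \approx 3.2336 \cdot 10^{-5}$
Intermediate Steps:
$P{\left(Q \right)} = 12 - 4 Q$ ($P{\left(Q \right)} = - 2 \left(Q 2 - 6\right) = - 2 \left(2 Q - 6\right) = - 2 \left(-6 + 2 Q\right) = 12 - 4 Q$)
$\frac{1}{1175 \cdot 27 + P{\left(203 \right)}} = \frac{1}{1175 \cdot 27 + \left(12 - 812\right)} = \frac{1}{31725 + \left(12 - 812\right)} = \frac{1}{31725 - 800} = \frac{1}{30925}$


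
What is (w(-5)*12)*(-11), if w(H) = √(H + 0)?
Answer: -132*I*√5 ≈ -295.16*I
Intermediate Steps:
w(H) = √H
(w(-5)*12)*(-11) = (√(-5)*12)*(-11) = ((I*√5)*12)*(-11) = (12*I*√5)*(-11) = -132*I*√5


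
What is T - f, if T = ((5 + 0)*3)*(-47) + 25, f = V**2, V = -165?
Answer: -27905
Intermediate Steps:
f = 27225 (f = (-165)**2 = 27225)
T = -680 (T = (5*3)*(-47) + 25 = 15*(-47) + 25 = -705 + 25 = -680)
T - f = -680 - 1*27225 = -680 - 27225 = -27905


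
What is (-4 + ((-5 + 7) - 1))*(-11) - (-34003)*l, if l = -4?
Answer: -135979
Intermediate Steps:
(-4 + ((-5 + 7) - 1))*(-11) - (-34003)*l = (-4 + ((-5 + 7) - 1))*(-11) - (-34003)*(-4) = (-4 + (2 - 1))*(-11) - 919*148 = (-4 + 1)*(-11) - 136012 = -3*(-11) - 136012 = 33 - 136012 = -135979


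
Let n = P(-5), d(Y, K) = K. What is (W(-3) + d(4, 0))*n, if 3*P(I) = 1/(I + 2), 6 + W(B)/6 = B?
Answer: 6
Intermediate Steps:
W(B) = -36 + 6*B
P(I) = 1/(3*(2 + I)) (P(I) = 1/(3*(I + 2)) = 1/(3*(2 + I)))
n = -⅑ (n = 1/(3*(2 - 5)) = (⅓)/(-3) = (⅓)*(-⅓) = -⅑ ≈ -0.11111)
(W(-3) + d(4, 0))*n = ((-36 + 6*(-3)) + 0)*(-⅑) = ((-36 - 18) + 0)*(-⅑) = (-54 + 0)*(-⅑) = -54*(-⅑) = 6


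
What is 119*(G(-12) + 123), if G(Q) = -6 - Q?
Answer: 15351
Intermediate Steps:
119*(G(-12) + 123) = 119*((-6 - 1*(-12)) + 123) = 119*((-6 + 12) + 123) = 119*(6 + 123) = 119*129 = 15351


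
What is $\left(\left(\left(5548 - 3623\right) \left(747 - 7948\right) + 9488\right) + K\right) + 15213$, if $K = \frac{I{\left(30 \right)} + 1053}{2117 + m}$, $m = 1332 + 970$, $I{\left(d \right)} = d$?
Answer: $- \frac{20382230591}{1473} \approx -1.3837 \cdot 10^{7}$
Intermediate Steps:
$m = 2302$
$K = \frac{361}{1473}$ ($K = \frac{30 + 1053}{2117 + 2302} = \frac{1083}{4419} = 1083 \cdot \frac{1}{4419} = \frac{361}{1473} \approx 0.24508$)
$\left(\left(\left(5548 - 3623\right) \left(747 - 7948\right) + 9488\right) + K\right) + 15213 = \left(\left(\left(5548 - 3623\right) \left(747 - 7948\right) + 9488\right) + \frac{361}{1473}\right) + 15213 = \left(\left(1925 \left(-7201\right) + 9488\right) + \frac{361}{1473}\right) + 15213 = \left(\left(-13861925 + 9488\right) + \frac{361}{1473}\right) + 15213 = \left(-13852437 + \frac{361}{1473}\right) + 15213 = - \frac{20404639340}{1473} + 15213 = - \frac{20382230591}{1473}$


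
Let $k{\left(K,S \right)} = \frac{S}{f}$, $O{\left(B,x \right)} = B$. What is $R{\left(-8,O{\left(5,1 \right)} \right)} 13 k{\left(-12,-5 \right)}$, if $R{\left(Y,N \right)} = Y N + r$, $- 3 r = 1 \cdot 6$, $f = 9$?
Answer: $\frac{910}{3} \approx 303.33$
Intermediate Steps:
$r = -2$ ($r = - \frac{1 \cdot 6}{3} = \left(- \frac{1}{3}\right) 6 = -2$)
$k{\left(K,S \right)} = \frac{S}{9}$
$R{\left(Y,N \right)} = -2 + N Y$ ($R{\left(Y,N \right)} = Y N - 2 = N Y - 2 = -2 + N Y$)
$R{\left(-8,O{\left(5,1 \right)} \right)} 13 k{\left(-12,-5 \right)} = \left(-2 + 5 \left(-8\right)\right) 13 \cdot \frac{1}{9} \left(-5\right) = \left(-2 - 40\right) 13 \left(- \frac{5}{9}\right) = \left(-42\right) 13 \left(- \frac{5}{9}\right) = \left(-546\right) \left(- \frac{5}{9}\right) = \frac{910}{3}$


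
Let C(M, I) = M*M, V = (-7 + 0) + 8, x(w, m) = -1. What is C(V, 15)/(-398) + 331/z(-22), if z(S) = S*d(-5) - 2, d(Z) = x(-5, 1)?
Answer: 65859/3980 ≈ 16.547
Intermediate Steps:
V = 1 (V = -7 + 8 = 1)
C(M, I) = M²
d(Z) = -1
z(S) = -2 - S (z(S) = S*(-1) - 2 = -S - 2 = -2 - S)
C(V, 15)/(-398) + 331/z(-22) = 1²/(-398) + 331/(-2 - 1*(-22)) = 1*(-1/398) + 331/(-2 + 22) = -1/398 + 331/20 = 65859/3980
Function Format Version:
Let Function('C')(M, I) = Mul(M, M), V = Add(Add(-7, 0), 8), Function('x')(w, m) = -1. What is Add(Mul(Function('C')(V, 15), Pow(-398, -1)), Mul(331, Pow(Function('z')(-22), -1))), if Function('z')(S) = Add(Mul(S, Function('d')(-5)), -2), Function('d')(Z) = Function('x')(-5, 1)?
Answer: Rational(65859, 3980) ≈ 16.547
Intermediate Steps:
V = 1 (V = Add(-7, 8) = 1)
Function('C')(M, I) = Pow(M, 2)
Function('d')(Z) = -1
Function('z')(S) = Add(-2, Mul(-1, S)) (Function('z')(S) = Add(Mul(S, -1), -2) = Add(Mul(-1, S), -2) = Add(-2, Mul(-1, S)))
Add(Mul(Function('C')(V, 15), Pow(-398, -1)), Mul(331, Pow(Function('z')(-22), -1))) = Add(Mul(Pow(1, 2), Pow(-398, -1)), Mul(331, Pow(Add(-2, Mul(-1, -22)), -1))) = Add(Mul(1, Rational(-1, 398)), Mul(331, Pow(Add(-2, 22), -1))) = Add(Rational(-1, 398), Mul(331, Pow(20, -1))) = Add(Rational(-1, 398), Mul(331, Rational(1, 20))) = Add(Rational(-1, 398), Rational(331, 20)) = Rational(65859, 3980)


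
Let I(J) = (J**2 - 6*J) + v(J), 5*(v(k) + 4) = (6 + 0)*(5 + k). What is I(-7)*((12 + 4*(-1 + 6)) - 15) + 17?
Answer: 7276/5 ≈ 1455.2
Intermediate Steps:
v(k) = 2 + 6*k/5 (v(k) = -4 + ((6 + 0)*(5 + k))/5 = -4 + (6*(5 + k))/5 = -4 + (30 + 6*k)/5 = -4 + (6 + 6*k/5) = 2 + 6*k/5)
I(J) = 2 + J**2 - 24*J/5 (I(J) = (J**2 - 6*J) + (2 + 6*J/5) = 2 + J**2 - 24*J/5)
I(-7)*((12 + 4*(-1 + 6)) - 15) + 17 = (2 + (-7)**2 - 24/5*(-7))*((12 + 4*(-1 + 6)) - 15) + 17 = (2 + 49 + 168/5)*((12 + 4*5) - 15) + 17 = 423*((12 + 20) - 15)/5 + 17 = 423*(32 - 15)/5 + 17 = (423/5)*17 + 17 = 7191/5 + 17 = 7276/5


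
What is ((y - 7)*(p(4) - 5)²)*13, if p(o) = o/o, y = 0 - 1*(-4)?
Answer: -624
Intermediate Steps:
y = 4 (y = 0 + 4 = 4)
p(o) = 1
((y - 7)*(p(4) - 5)²)*13 = ((4 - 7)*(1 - 5)²)*13 = -3*(-4)²*13 = -3*16*13 = -48*13 = -624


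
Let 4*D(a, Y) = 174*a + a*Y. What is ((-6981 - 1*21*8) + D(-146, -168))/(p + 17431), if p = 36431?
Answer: -1228/8977 ≈ -0.13679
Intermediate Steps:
D(a, Y) = 87*a/2 + Y*a/4 (D(a, Y) = (174*a + a*Y)/4 = (174*a + Y*a)/4 = 87*a/2 + Y*a/4)
((-6981 - 1*21*8) + D(-146, -168))/(p + 17431) = ((-6981 - 1*21*8) + (¼)*(-146)*(174 - 168))/(36431 + 17431) = ((-6981 - 21*8) + (¼)*(-146)*6)/53862 = ((-6981 - 1*168) - 219)*(1/53862) = ((-6981 - 168) - 219)*(1/53862) = (-7149 - 219)*(1/53862) = -7368*1/53862 = -1228/8977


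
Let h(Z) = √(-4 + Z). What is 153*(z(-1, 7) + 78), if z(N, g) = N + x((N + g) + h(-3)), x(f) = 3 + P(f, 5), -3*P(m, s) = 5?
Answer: 11985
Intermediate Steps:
P(m, s) = -5/3 (P(m, s) = -⅓*5 = -5/3)
x(f) = 4/3 (x(f) = 3 - 5/3 = 4/3)
z(N, g) = 4/3 + N (z(N, g) = N + 4/3 = 4/3 + N)
153*(z(-1, 7) + 78) = 153*((4/3 - 1) + 78) = 153*(⅓ + 78) = 153*(235/3) = 11985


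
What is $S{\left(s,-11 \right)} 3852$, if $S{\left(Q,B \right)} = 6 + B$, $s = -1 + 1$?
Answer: $-19260$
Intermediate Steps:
$s = 0$
$S{\left(s,-11 \right)} 3852 = \left(6 - 11\right) 3852 = \left(-5\right) 3852 = -19260$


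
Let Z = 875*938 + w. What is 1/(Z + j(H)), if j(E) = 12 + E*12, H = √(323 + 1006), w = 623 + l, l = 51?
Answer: 68453/56229742560 - √1329/56229742560 ≈ 1.2167e-6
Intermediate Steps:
w = 674 (w = 623 + 51 = 674)
Z = 821424 (Z = 875*938 + 674 = 820750 + 674 = 821424)
H = √1329 ≈ 36.455
j(E) = 12 + 12*E
1/(Z + j(H)) = 1/(821424 + (12 + 12*√1329)) = 1/(821436 + 12*√1329)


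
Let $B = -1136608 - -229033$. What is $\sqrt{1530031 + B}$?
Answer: $2 \sqrt{155614} \approx 788.96$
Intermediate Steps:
$B = -907575$ ($B = -1136608 + 229033 = -907575$)
$\sqrt{1530031 + B} = \sqrt{1530031 - 907575} = \sqrt{622456} = 2 \sqrt{155614}$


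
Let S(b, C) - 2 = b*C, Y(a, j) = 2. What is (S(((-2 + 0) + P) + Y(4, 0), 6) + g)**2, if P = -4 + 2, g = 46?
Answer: 1296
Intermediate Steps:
P = -2
S(b, C) = 2 + C*b (S(b, C) = 2 + b*C = 2 + C*b)
(S(((-2 + 0) + P) + Y(4, 0), 6) + g)**2 = ((2 + 6*(((-2 + 0) - 2) + 2)) + 46)**2 = ((2 + 6*((-2 - 2) + 2)) + 46)**2 = ((2 + 6*(-4 + 2)) + 46)**2 = ((2 + 6*(-2)) + 46)**2 = ((2 - 12) + 46)**2 = (-10 + 46)**2 = 36**2 = 1296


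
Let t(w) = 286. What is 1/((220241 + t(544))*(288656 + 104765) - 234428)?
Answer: 1/86759718439 ≈ 1.1526e-11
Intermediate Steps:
1/((220241 + t(544))*(288656 + 104765) - 234428) = 1/((220241 + 286)*(288656 + 104765) - 234428) = 1/(220527*393421 - 234428) = 1/(86759952867 - 234428) = 1/86759718439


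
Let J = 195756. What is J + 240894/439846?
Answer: 43051367235/219923 ≈ 1.9576e+5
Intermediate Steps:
J + 240894/439846 = 195756 + 240894/439846 = 195756 + 240894*(1/439846) = 195756 + 120447/219923 = 43051367235/219923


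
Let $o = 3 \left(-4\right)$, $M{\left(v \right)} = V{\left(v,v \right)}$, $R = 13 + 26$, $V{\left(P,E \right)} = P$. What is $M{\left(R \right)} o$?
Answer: $-468$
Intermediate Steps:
$R = 39$
$M{\left(v \right)} = v$
$o = -12$
$M{\left(R \right)} o = 39 \left(-12\right) = -468$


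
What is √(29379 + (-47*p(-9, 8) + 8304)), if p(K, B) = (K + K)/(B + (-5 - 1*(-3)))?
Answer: 8*√591 ≈ 194.48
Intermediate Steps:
p(K, B) = 2*K/(-2 + B) (p(K, B) = (2*K)/(B + (-5 + 3)) = (2*K)/(B - 2) = (2*K)/(-2 + B) = 2*K/(-2 + B))
√(29379 + (-47*p(-9, 8) + 8304)) = √(29379 + (-94*(-9)/(-2 + 8) + 8304)) = √(29379 + (-94*(-9)/6 + 8304)) = √(29379 + (-47*(-3) + 8304)) = √(29379 + (141 + 8304)) = √(29379 + 8445) = √37824 = 8*√591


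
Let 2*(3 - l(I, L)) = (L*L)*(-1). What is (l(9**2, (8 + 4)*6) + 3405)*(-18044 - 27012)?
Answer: -270336000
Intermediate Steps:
l(I, L) = 3 + L**2/2 (l(I, L) = 3 - L*L*(-1)/2 = 3 - L**2*(-1)/2 = 3 - (-1)*L**2/2 = 3 + L**2/2)
(l(9**2, (8 + 4)*6) + 3405)*(-18044 - 27012) = ((3 + ((8 + 4)*6)**2/2) + 3405)*(-18044 - 27012) = ((3 + (12*6)**2/2) + 3405)*(-45056) = ((3 + (1/2)*72**2) + 3405)*(-45056) = ((3 + (1/2)*5184) + 3405)*(-45056) = ((3 + 2592) + 3405)*(-45056) = (2595 + 3405)*(-45056) = 6000*(-45056) = -270336000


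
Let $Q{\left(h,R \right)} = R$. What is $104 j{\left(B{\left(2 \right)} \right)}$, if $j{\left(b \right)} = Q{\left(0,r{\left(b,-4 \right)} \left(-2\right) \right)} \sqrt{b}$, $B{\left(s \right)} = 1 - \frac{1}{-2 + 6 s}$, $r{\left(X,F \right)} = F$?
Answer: $\frac{1248 \sqrt{10}}{5} \approx 789.3$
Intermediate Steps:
$j{\left(b \right)} = 8 \sqrt{b}$ ($j{\left(b \right)} = \left(-4\right) \left(-2\right) \sqrt{b} = 8 \sqrt{b}$)
$104 j{\left(B{\left(2 \right)} \right)} = 104 \cdot 8 \sqrt{\frac{3 \left(-1 + 2 \cdot 2\right)}{2 \left(-1 + 3 \cdot 2\right)}} = 104 \cdot 8 \sqrt{\frac{3 \left(-1 + 4\right)}{2 \left(-1 + 6\right)}} = 104 \cdot 8 \sqrt{\frac{3}{2} \cdot \frac{1}{5} \cdot 3} = 104 \cdot 8 \sqrt{\frac{9}{10}} = 104 \cdot 8 \frac{3 \sqrt{10}}{10} = 104 \frac{12 \sqrt{10}}{5} = \frac{1248 \sqrt{10}}{5}$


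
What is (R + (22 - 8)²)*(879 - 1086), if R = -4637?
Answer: 919287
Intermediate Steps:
(R + (22 - 8)²)*(879 - 1086) = (-4637 + (22 - 8)²)*(879 - 1086) = (-4637 + 14²)*(-207) = (-4637 + 196)*(-207) = -4441*(-207) = 919287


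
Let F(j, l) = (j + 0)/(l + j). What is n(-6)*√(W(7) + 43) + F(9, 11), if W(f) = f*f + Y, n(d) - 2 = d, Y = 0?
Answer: 9/20 - 8*√23 ≈ -37.917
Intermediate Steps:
F(j, l) = j/(j + l)
n(d) = 2 + d
W(f) = f² (W(f) = f*f + 0 = f² + 0 = f²)
n(-6)*√(W(7) + 43) + F(9, 11) = (2 - 6)*√(7² + 43) + 9/(9 + 11) = -4*√(49 + 43) + 9/20 = -8*√23 + 9*(1/20) = -8*√23 + 9/20 = 9/20 - 8*√23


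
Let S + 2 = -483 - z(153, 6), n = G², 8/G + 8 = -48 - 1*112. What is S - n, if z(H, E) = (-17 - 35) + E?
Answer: -193600/441 ≈ -439.00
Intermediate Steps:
z(H, E) = -52 + E
G = -1/21 (G = 8/(-8 + (-48 - 1*112)) = 8/(-8 + (-48 - 112)) = 8/(-8 - 160) = 8/(-168) = 8*(-1/168) = -1/21 ≈ -0.047619)
n = 1/441 (n = (-1/21)² = 1/441 ≈ 0.0022676)
S = -439 (S = -2 + (-483 - (-52 + 6)) = -2 + (-483 - 1*(-46)) = -2 + (-483 + 46) = -2 - 437 = -439)
S - n = -439 - 1*1/441 = -439 - 1/441 = -193600/441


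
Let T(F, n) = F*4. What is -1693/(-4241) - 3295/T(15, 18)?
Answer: -2774503/50892 ≈ -54.517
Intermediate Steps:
T(F, n) = 4*F
-1693/(-4241) - 3295/T(15, 18) = -1693/(-4241) - 3295/(4*15) = -1693*(-1/4241) - 3295/60 = 1693/4241 - 3295*1/60 = 1693/4241 - 659/12 = -2774503/50892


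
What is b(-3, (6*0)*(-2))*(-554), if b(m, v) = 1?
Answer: -554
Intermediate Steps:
b(-3, (6*0)*(-2))*(-554) = 1*(-554) = -554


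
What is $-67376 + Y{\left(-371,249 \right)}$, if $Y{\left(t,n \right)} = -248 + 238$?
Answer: $-67386$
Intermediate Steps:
$Y{\left(t,n \right)} = -10$
$-67376 + Y{\left(-371,249 \right)} = -67376 - 10 = -67386$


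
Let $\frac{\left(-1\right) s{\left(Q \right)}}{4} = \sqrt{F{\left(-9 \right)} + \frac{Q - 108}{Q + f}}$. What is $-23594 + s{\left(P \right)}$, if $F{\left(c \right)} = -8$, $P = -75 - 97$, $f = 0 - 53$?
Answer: $-23594 - \frac{16 i \sqrt{95}}{15} \approx -23594.0 - 10.397 i$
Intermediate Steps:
$f = -53$
$P = -172$
$s{\left(Q \right)} = - 4 \sqrt{-8 + \frac{-108 + Q}{-53 + Q}}$ ($s{\left(Q \right)} = - 4 \sqrt{-8 + \frac{Q - 108}{Q - 53}} = - 4 \sqrt{-8 + \frac{-108 + Q}{-53 + Q}}$)
$-23594 + s{\left(P \right)} = -23594 - 4 \sqrt{- \frac{-316 + 7 \left(-172\right)}{-53 - 172}} = -23594 - 4 \sqrt{- \frac{-316 - 1204}{-225}} = -23594 - 4 \sqrt{\left(-1\right) \left(- \frac{1}{225}\right) \left(-1520\right)} = -23594 - 4 \sqrt{- \frac{304}{45}} = -23594 - 4 \frac{4 i \sqrt{95}}{15} = -23594 - \frac{16 i \sqrt{95}}{15}$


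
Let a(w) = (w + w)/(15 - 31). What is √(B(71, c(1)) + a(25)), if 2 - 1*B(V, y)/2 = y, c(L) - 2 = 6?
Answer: 11*I*√2/4 ≈ 3.8891*I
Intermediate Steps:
c(L) = 8 (c(L) = 2 + 6 = 8)
B(V, y) = 4 - 2*y
a(w) = -w/8 (a(w) = (2*w)/(-16) = (2*w)*(-1/16) = -w/8)
√(B(71, c(1)) + a(25)) = √((4 - 2*8) - ⅛*25) = √((4 - 16) - 25/8) = √(-12 - 25/8) = √(-121/8) = 11*I*√2/4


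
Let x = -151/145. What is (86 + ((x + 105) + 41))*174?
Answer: 200934/5 ≈ 40187.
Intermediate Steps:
x = -151/145 (x = -151*1/145 = -151/145 ≈ -1.0414)
(86 + ((x + 105) + 41))*174 = (86 + ((-151/145 + 105) + 41))*174 = (86 + (15074/145 + 41))*174 = (86 + 21019/145)*174 = (33489/145)*174 = 200934/5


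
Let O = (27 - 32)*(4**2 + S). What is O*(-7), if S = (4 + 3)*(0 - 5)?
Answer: -665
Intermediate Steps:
S = -35 (S = 7*(-5) = -35)
O = 95 (O = (27 - 32)*(4**2 - 35) = -5*(16 - 35) = -5*(-19) = 95)
O*(-7) = 95*(-7) = -665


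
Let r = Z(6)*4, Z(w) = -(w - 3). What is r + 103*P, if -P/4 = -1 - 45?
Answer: 18940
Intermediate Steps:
P = 184 (P = -4*(-1 - 45) = -4*(-46) = 184)
Z(w) = 3 - w (Z(w) = -(-3 + w) = 3 - w)
r = -12 (r = (3 - 1*6)*4 = (3 - 6)*4 = -3*4 = -12)
r + 103*P = -12 + 103*184 = -12 + 18952 = 18940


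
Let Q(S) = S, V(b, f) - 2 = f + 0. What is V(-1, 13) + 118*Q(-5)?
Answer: -575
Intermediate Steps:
V(b, f) = 2 + f (V(b, f) = 2 + (f + 0) = 2 + f)
V(-1, 13) + 118*Q(-5) = (2 + 13) + 118*(-5) = 15 - 590 = -575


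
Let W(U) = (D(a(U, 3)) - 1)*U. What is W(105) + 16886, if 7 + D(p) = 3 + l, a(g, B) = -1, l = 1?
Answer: 16466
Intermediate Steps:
D(p) = -3 (D(p) = -7 + (3 + 1) = -7 + 4 = -3)
W(U) = -4*U (W(U) = (-3 - 1)*U = -4*U)
W(105) + 16886 = -4*105 + 16886 = -420 + 16886 = 16466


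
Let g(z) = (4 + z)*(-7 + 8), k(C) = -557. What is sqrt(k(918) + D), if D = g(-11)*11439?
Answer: I*sqrt(80630) ≈ 283.95*I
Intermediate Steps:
g(z) = 4 + z (g(z) = (4 + z)*1 = 4 + z)
D = -80073 (D = (4 - 11)*11439 = -7*11439 = -80073)
sqrt(k(918) + D) = sqrt(-557 - 80073) = sqrt(-80630) = I*sqrt(80630)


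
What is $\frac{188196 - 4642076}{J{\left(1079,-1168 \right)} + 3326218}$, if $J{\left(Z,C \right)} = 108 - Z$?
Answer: $- \frac{4453880}{3325247} \approx -1.3394$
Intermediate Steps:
$\frac{188196 - 4642076}{J{\left(1079,-1168 \right)} + 3326218} = \frac{188196 - 4642076}{\left(108 - 1079\right) + 3326218} = - \frac{4453880}{\left(108 - 1079\right) + 3326218} = - \frac{4453880}{-971 + 3326218} = - \frac{4453880}{3325247}$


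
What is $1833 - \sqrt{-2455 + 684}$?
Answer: $1833 - i \sqrt{1771} \approx 1833.0 - 42.083 i$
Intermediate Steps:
$1833 - \sqrt{-2455 + 684} = 1833 - \sqrt{-1771} = 1833 - i \sqrt{1771}$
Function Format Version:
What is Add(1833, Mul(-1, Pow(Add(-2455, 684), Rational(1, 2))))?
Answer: Add(1833, Mul(-1, I, Pow(1771, Rational(1, 2)))) ≈ Add(1833.0, Mul(-42.083, I))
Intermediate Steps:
Add(1833, Mul(-1, Pow(Add(-2455, 684), Rational(1, 2)))) = Add(1833, Mul(-1, Pow(-1771, Rational(1, 2)))) = Add(1833, Mul(-1, Mul(I, Pow(1771, Rational(1, 2))))) = Add(1833, Mul(-1, I, Pow(1771, Rational(1, 2))))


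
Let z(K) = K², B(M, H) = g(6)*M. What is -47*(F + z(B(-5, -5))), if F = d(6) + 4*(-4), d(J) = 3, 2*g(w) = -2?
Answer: -564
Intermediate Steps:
g(w) = -1 (g(w) = (½)*(-2) = -1)
B(M, H) = -M
F = -13 (F = 3 + 4*(-4) = 3 - 16 = -13)
-47*(F + z(B(-5, -5))) = -47*(-13 + (-1*(-5))²) = -47*(-13 + 5²) = -47*(-13 + 25) = -47*12 = -564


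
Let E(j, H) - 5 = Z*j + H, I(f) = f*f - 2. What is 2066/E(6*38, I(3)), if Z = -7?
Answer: -1033/792 ≈ -1.3043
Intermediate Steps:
I(f) = -2 + f**2 (I(f) = f**2 - 2 = -2 + f**2)
E(j, H) = 5 + H - 7*j (E(j, H) = 5 + (-7*j + H) = 5 + (H - 7*j) = 5 + H - 7*j)
2066/E(6*38, I(3)) = 2066/(5 + (-2 + 3**2) - 42*38) = 2066/(5 + (-2 + 9) - 7*228) = 2066/(5 + 7 - 1596) = 2066/(-1584) = 2066*(-1/1584) = -1033/792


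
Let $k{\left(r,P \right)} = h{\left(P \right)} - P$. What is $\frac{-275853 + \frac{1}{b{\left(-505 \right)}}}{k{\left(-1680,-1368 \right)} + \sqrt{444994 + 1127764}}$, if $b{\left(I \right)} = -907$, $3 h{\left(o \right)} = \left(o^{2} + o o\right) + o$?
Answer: $- \frac{156190023777408}{706925139390791} + \frac{1376092696 \sqrt{12998}}{706925139390791} \approx -0.22072$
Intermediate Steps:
$h{\left(o \right)} = \frac{o}{3} + \frac{2 o^{2}}{3}$ ($h{\left(o \right)} = \frac{\left(o^{2} + o o\right) + o}{3} = \frac{\left(o^{2} + o^{2}\right) + o}{3} = \frac{2 o^{2} + o}{3} = \frac{o + 2 o^{2}}{3} = \frac{o}{3} + \frac{2 o^{2}}{3}$)
$k{\left(r,P \right)} = - P + \frac{P \left(1 + 2 P\right)}{3}$ ($k{\left(r,P \right)} = \frac{P \left(1 + 2 P\right)}{3} - P = - P + \frac{P \left(1 + 2 P\right)}{3}$)
$\frac{-275853 + \frac{1}{b{\left(-505 \right)}}}{k{\left(-1680,-1368 \right)} + \sqrt{444994 + 1127764}} = \frac{-275853 + \frac{1}{-907}}{\frac{2}{3} \left(-1368\right) \left(-1 - 1368\right) + \sqrt{444994 + 1127764}} = \frac{-275853 - \frac{1}{907}}{\frac{2}{3} \left(-1368\right) \left(-1369\right) + \sqrt{1572758}} = - \frac{250198672}{907 \left(1248528 + 11 \sqrt{12998}\right)}$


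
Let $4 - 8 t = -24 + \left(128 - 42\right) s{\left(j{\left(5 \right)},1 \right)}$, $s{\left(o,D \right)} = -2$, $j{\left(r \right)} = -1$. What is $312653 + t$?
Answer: $312678$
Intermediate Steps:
$t = 25$ ($t = \frac{1}{2} - \frac{-24 + \left(128 - 42\right) \left(-2\right)}{8} = \frac{1}{2} - \frac{-24 + 86 \left(-2\right)}{8} = \frac{1}{2} - \frac{-24 - 172}{8} = \frac{1}{2} - - \frac{49}{2} = \frac{1}{2} + \frac{49}{2} = 25$)
$312653 + t = 312653 + 25 = 312678$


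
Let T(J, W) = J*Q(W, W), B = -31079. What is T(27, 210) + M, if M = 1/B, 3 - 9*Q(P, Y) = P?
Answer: -19300060/31079 ≈ -621.00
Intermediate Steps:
Q(P, Y) = ⅓ - P/9
M = -1/31079 (M = 1/(-31079) = -1/31079 ≈ -3.2176e-5)
T(J, W) = J*(⅓ - W/9)
T(27, 210) + M = (⅑)*27*(3 - 1*210) - 1/31079 = (⅑)*27*(3 - 210) - 1/31079 = (⅑)*27*(-207) - 1/31079 = -621 - 1/31079 = -19300060/31079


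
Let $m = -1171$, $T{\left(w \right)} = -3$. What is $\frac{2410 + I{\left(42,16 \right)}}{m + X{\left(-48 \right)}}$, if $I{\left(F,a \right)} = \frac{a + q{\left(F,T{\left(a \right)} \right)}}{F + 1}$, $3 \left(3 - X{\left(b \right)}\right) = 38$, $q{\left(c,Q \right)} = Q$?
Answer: $- \frac{310929}{152306} \approx -2.0415$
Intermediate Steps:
$X{\left(b \right)} = - \frac{29}{3}$ ($X{\left(b \right)} = 3 - \frac{38}{3} = - \frac{29}{3}$)
$I{\left(F,a \right)} = \frac{-3 + a}{1 + F}$ ($I{\left(F,a \right)} = \frac{a - 3}{F + 1} = \frac{-3 + a}{1 + F}$)
$\frac{2410 + I{\left(42,16 \right)}}{m + X{\left(-48 \right)}} = \frac{2410 + \frac{-3 + 16}{1 + 42}}{-1171 - \frac{29}{3}} = \frac{2410 + \frac{1}{43} \cdot 13}{- \frac{3542}{3}} = \left(2410 + \frac{1}{43} \cdot 13\right) \left(- \frac{3}{3542}\right) = \left(2410 + \frac{13}{43}\right) \left(- \frac{3}{3542}\right) = \frac{103643}{43} \left(- \frac{3}{3542}\right) = - \frac{310929}{152306}$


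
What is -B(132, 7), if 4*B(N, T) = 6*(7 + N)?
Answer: -417/2 ≈ -208.50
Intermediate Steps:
B(N, T) = 21/2 + 3*N/2 (B(N, T) = (6*(7 + N))/4 = (42 + 6*N)/4 = 21/2 + 3*N/2)
-B(132, 7) = -(21/2 + (3/2)*132) = -(21/2 + 198) = -1*417/2 = -417/2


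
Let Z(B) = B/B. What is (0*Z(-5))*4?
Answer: 0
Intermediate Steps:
Z(B) = 1
(0*Z(-5))*4 = (0*1)*4 = 0*4 = 0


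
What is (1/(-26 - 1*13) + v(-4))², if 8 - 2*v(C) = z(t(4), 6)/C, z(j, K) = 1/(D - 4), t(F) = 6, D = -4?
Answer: 97634161/6230016 ≈ 15.672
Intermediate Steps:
z(j, K) = -⅛ (z(j, K) = 1/(-4 - 4) = 1/(-8) = -⅛)
v(C) = 4 + 1/(16*C) (v(C) = 4 - (-1)/(16*C) = 4 + 1/(16*C))
(1/(-26 - 1*13) + v(-4))² = (1/(-26 - 1*13) + (4 + (1/16)/(-4)))² = (1/(-26 - 13) + (4 + (1/16)*(-¼)))² = (1/(-39) + (4 - 1/64))² = (-1/39 + 255/64)² = (9881/2496)² = 97634161/6230016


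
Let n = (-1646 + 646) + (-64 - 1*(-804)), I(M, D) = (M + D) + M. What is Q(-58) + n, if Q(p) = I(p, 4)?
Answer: -372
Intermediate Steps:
I(M, D) = D + 2*M (I(M, D) = (D + M) + M = D + 2*M)
Q(p) = 4 + 2*p
n = -260 (n = -1000 + (-64 + 804) = -1000 + 740 = -260)
Q(-58) + n = (4 + 2*(-58)) - 260 = (4 - 116) - 260 = -112 - 260 = -372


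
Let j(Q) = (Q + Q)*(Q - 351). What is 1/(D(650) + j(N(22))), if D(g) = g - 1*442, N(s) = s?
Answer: -1/14268 ≈ -7.0087e-5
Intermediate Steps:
j(Q) = 2*Q*(-351 + Q) (j(Q) = (2*Q)*(-351 + Q) = 2*Q*(-351 + Q))
D(g) = -442 + g (D(g) = g - 442 = -442 + g)
1/(D(650) + j(N(22))) = 1/((-442 + 650) + 2*22*(-351 + 22)) = 1/(208 + 2*22*(-329)) = 1/(208 - 14476) = 1/(-14268) = -1/14268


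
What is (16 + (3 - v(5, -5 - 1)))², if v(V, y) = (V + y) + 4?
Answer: 256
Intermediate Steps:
v(V, y) = 4 + V + y
(16 + (3 - v(5, -5 - 1)))² = (16 + (3 - (4 + 5 + (-5 - 1))))² = (16 + (3 - (4 + 5 - 6)))² = (16 + (3 - 1*3))² = (16 + (3 - 3))² = (16 + 0)² = 16² = 256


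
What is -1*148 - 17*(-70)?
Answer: 1042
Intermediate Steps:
-1*148 - 17*(-70) = -148 + 1190 = 1042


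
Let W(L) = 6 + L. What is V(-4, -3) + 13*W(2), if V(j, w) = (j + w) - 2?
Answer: 95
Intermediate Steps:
V(j, w) = -2 + j + w
V(-4, -3) + 13*W(2) = (-2 - 4 - 3) + 13*(6 + 2) = -9 + 13*8 = -9 + 104 = 95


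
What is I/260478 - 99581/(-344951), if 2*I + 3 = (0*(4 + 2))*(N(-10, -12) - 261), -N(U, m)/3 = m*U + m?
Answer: 17292094861/59901431052 ≈ 0.28868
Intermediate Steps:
N(U, m) = -3*m - 3*U*m (N(U, m) = -3*(m*U + m) = -3*(U*m + m) = -3*(m + U*m) = -3*m - 3*U*m)
I = -3/2 (I = -3/2 + ((0*(4 + 2))*(-3*(-12)*(1 - 10) - 261))/2 = -3/2 + ((0*6)*(-3*(-12)*(-9) - 261))/2 = -3/2 + (0*(-324 - 261))/2 = -3/2 + (0*(-585))/2 = -3/2 + (1/2)*0 = -3/2 + 0 = -3/2 ≈ -1.5000)
I/260478 - 99581/(-344951) = -3/2/260478 - 99581/(-344951) = -3/2*1/260478 - 99581*(-1/344951) = -1/173652 + 99581/344951 = 17292094861/59901431052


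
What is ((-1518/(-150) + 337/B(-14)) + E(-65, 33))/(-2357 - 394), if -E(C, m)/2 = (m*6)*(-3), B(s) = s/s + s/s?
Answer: -22777/45850 ≈ -0.49677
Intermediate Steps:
B(s) = 2 (B(s) = 1 + 1 = 2)
E(C, m) = 36*m (E(C, m) = -2*m*6*(-3) = -2*6*m*(-3) = -(-36)*m = 36*m)
((-1518/(-150) + 337/B(-14)) + E(-65, 33))/(-2357 - 394) = ((-1518/(-150) + 337/2) + 36*33)/(-2357 - 394) = ((-1518*(-1/150) + 337*(½)) + 1188)/(-2751) = ((253/25 + 337/2) + 1188)*(-1/2751) = (8931/50 + 1188)*(-1/2751) = (68331/50)*(-1/2751) = -22777/45850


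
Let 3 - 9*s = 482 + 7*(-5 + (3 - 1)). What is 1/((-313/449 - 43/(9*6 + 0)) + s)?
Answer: -24246/1270061 ≈ -0.019090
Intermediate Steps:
s = -458/9 (s = ⅓ - (482 + 7*(-5 + (3 - 1)))/9 = ⅓ - (482 + 7*(-5 + 2))/9 = ⅓ - (482 + 7*(-3))/9 = ⅓ - (482 - 21)/9 = ⅓ - ⅑*461 = ⅓ - 461/9 = -458/9 ≈ -50.889)
1/((-313/449 - 43/(9*6 + 0)) + s) = 1/((-313/449 - 43/(9*6 + 0)) - 458/9) = 1/((-313*1/449 - 43/(54 + 0)) - 458/9) = 1/((-313/449 - 43/54) - 458/9) = 1/(-36209/24246 - 458/9) = 1/(-1270061/24246) = -24246/1270061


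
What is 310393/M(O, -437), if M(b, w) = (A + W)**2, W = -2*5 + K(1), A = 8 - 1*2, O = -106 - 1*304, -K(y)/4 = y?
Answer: 310393/64 ≈ 4849.9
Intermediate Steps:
K(y) = -4*y
O = -410 (O = -106 - 304 = -410)
A = 6 (A = 8 - 2 = 6)
W = -14 (W = -2*5 - 4*1 = -10 - 4 = -14)
M(b, w) = 64 (M(b, w) = (6 - 14)**2 = (-8)**2 = 64)
310393/M(O, -437) = 310393/64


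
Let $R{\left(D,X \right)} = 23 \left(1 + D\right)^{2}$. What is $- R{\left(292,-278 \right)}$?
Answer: $-1974527$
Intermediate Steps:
$- R{\left(292,-278 \right)} = - 23 \left(1 + 292\right)^{2} = - 23 \cdot 293^{2} = - 23 \cdot 85849 = \left(-1\right) 1974527 = -1974527$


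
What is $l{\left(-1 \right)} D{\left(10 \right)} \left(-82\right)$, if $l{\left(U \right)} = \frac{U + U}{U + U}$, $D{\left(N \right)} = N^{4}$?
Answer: $-820000$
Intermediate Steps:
$l{\left(U \right)} = 1$ ($l{\left(U \right)} = \frac{2 U}{2 U} = 2 U \frac{1}{2 U} = 1$)
$l{\left(-1 \right)} D{\left(10 \right)} \left(-82\right) = 1 \cdot 10^{4} \left(-82\right) = 1 \cdot 10000 \left(-82\right) = 10000 \left(-82\right) = -820000$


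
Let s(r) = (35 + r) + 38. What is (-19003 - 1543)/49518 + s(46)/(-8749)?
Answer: -92824798/216616491 ≈ -0.42852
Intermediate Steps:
s(r) = 73 + r
(-19003 - 1543)/49518 + s(46)/(-8749) = (-19003 - 1543)/49518 + (73 + 46)/(-8749) = -20546*1/49518 + 119*(-1/8749) = -10273/24759 - 119/8749 = -92824798/216616491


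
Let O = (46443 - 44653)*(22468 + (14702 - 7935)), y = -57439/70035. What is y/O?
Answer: -57439/3664977072750 ≈ -1.5672e-8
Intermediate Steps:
y = -57439/70035 (y = -57439*1/70035 = -57439/70035 ≈ -0.82015)
O = 52330650 (O = 1790*(22468 + 6767) = 1790*29235 = 52330650)
y/O = -57439/70035/52330650 = -57439/70035*1/52330650 = -57439/3664977072750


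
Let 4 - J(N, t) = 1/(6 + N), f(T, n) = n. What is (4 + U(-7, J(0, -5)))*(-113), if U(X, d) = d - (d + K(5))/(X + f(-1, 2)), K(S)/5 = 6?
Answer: -8249/5 ≈ -1649.8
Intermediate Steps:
J(N, t) = 4 - 1/(6 + N)
K(S) = 30 (K(S) = 5*6 = 30)
U(X, d) = d - (30 + d)/(2 + X) (U(X, d) = d - (d + 30)/(X + 2) = d - (30 + d)/(2 + X))
(4 + U(-7, J(0, -5)))*(-113) = (4 + (-30 + (23 + 4*0)/(6 + 0) - 7*(23 + 4*0)/(6 + 0))/(2 - 7))*(-113) = (4 + (-30 + (23 + 0)/6 - 7*(23 + 0)/6)/(-5))*(-113) = (4 - (-30 + (⅙)*23 - 7*23/6)/5)*(-113) = (4 - (-30 + 23/6 - 7*23/6)/5)*(-113) = (4 - (-30 + 23/6 - 161/6)/5)*(-113) = (4 - ⅕*(-53))*(-113) = (4 + 53/5)*(-113) = (73/5)*(-113) = -8249/5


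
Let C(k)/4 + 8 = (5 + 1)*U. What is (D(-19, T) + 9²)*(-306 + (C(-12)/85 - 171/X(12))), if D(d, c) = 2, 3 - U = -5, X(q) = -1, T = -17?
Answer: -187829/17 ≈ -11049.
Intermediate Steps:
U = 8 (U = 3 - 1*(-5) = 3 + 5 = 8)
C(k) = 160 (C(k) = -32 + 4*((5 + 1)*8) = -32 + 4*(6*8) = -32 + 4*48 = -32 + 192 = 160)
(D(-19, T) + 9²)*(-306 + (C(-12)/85 - 171/X(12))) = (2 + 9²)*(-306 + (160/85 - 171/(-1))) = (2 + 81)*(-306 + (160*(1/85) - 171*(-1))) = 83*(-306 + (32/17 + 171)) = 83*(-306 + 2939/17) = 83*(-2263/17) = -187829/17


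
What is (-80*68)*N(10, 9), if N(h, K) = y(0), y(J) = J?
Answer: 0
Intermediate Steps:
N(h, K) = 0
(-80*68)*N(10, 9) = -80*68*0 = -5440*0 = 0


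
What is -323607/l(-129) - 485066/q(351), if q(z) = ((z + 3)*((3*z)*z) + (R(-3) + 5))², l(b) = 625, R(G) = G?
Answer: -2769908508359661401461/5349676668689780000 ≈ -517.77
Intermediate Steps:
q(z) = (2 + 3*z²*(3 + z))² (q(z) = ((z + 3)*((3*z)*z) + (-3 + 5))² = ((3 + z)*(3*z²) + 2)² = (3*z²*(3 + z) + 2)² = (2 + 3*z²*(3 + z))²)
-323607/l(-129) - 485066/q(351) = -323607/625 - 485066/(2 + 3*351³ + 9*351²)² = -323607*1/625 - 485066/(2 + 3*43243551 + 9*123201)² = -323607/625 - 485066/(2 + 129730653 + 1108809)² = -323607/625 - 485066/(130839464²) = -323607/625 - 485066/17118965339807296 = -323607/625 - 485066*1/17118965339807296 = -323607/625 - 242533/8559482669903648 = -2769908508359661401461/5349676668689780000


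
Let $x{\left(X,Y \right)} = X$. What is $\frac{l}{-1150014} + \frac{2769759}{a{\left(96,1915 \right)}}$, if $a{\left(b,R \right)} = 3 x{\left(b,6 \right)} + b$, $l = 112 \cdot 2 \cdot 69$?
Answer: $\frac{176958649529}{24533632} \approx 7212.9$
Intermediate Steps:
$l = 15456$ ($l = 224 \cdot 69 = 15456$)
$a{\left(b,R \right)} = 4 b$ ($a{\left(b,R \right)} = 3 b + b = 4 b$)
$\frac{l}{-1150014} + \frac{2769759}{a{\left(96,1915 \right)}} = \frac{15456}{-1150014} + \frac{2769759}{4 \cdot 96} = 15456 \left(- \frac{1}{1150014}\right) + \frac{2769759}{384} = - \frac{2576}{191669} + 2769759 \cdot \frac{1}{384} = - \frac{2576}{191669} + \frac{923253}{128} = \frac{176958649529}{24533632}$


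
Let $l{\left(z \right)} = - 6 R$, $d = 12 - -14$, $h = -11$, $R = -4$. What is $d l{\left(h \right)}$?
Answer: $624$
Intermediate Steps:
$d = 26$ ($d = 12 + 14 = 26$)
$l{\left(z \right)} = 24$ ($l{\left(z \right)} = \left(-6\right) \left(-4\right) = 24$)
$d l{\left(h \right)} = 26 \cdot 24 = 624$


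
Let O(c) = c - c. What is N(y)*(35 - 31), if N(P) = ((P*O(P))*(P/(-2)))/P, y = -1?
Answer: 0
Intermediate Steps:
O(c) = 0
N(P) = 0 (N(P) = ((P*0)*(P/(-2)))/P = (0*(P*(-½)))/P = (0*(-P/2))/P = 0/P = 0)
N(y)*(35 - 31) = 0*(35 - 31) = 0*4 = 0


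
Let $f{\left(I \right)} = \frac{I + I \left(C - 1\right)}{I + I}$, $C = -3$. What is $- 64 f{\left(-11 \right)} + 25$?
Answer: $121$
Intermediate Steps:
$f{\left(I \right)} = - \frac{3}{2}$ ($f{\left(I \right)} = \frac{I + I \left(-3 - 1\right)}{I + I} = \frac{I + I \left(-4\right)}{2 I} = \left(I - 4 I\right) \frac{1}{2 I} = - 3 I \frac{1}{2 I} = - \frac{3}{2}$)
$- 64 f{\left(-11 \right)} + 25 = \left(-64\right) \left(- \frac{3}{2}\right) + 25 = 96 + 25 = 121$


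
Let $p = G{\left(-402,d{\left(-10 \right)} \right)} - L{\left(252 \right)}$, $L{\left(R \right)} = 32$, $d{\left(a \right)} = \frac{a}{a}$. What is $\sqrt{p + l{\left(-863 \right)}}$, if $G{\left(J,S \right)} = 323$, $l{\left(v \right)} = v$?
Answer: $2 i \sqrt{143} \approx 23.917 i$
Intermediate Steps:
$d{\left(a \right)} = 1$
$p = 291$ ($p = 323 - 32 = 291$)
$\sqrt{p + l{\left(-863 \right)}} = \sqrt{291 - 863} = \sqrt{-572} = 2 i \sqrt{143}$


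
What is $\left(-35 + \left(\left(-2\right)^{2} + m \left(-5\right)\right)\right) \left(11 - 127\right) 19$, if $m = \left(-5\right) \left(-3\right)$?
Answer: $233624$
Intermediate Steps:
$m = 15$
$\left(-35 + \left(\left(-2\right)^{2} + m \left(-5\right)\right)\right) \left(11 - 127\right) 19 = \left(-35 + \left(\left(-2\right)^{2} + 15 \left(-5\right)\right)\right) \left(11 - 127\right) 19 = \left(-35 + \left(4 - 75\right)\right) \left(-116\right) 19 = \left(-35 - 71\right) \left(-116\right) 19 = \left(-106\right) \left(-116\right) 19 = 12296 \cdot 19 = 233624$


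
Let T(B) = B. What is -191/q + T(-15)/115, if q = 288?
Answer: -5257/6624 ≈ -0.79363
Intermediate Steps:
-191/q + T(-15)/115 = -191/288 - 15/115 = -191*1/288 - 15*1/115 = -191/288 - 3/23 = -5257/6624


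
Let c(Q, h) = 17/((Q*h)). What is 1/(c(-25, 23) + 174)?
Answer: 575/100033 ≈ 0.0057481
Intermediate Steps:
c(Q, h) = 17/(Q*h) (c(Q, h) = 17*(1/(Q*h)) = 17/(Q*h))
1/(c(-25, 23) + 174) = 1/(17/(-25*23) + 174) = 1/(17*(-1/25)*(1/23) + 174) = 1/(-17/575 + 174) = 1/(100033/575) = 575/100033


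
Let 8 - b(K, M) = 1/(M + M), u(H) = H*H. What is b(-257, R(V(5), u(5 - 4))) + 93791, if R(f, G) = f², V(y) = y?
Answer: 4689949/50 ≈ 93799.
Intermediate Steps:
u(H) = H²
b(K, M) = 8 - 1/(2*M) (b(K, M) = 8 - 1/(M + M) = 8 - 1/(2*M))
b(-257, R(V(5), u(5 - 4))) + 93791 = (8 - 1/(2*(5²))) + 93791 = (8 - ½/25) + 93791 = (8 - ½*1/25) + 93791 = (8 - 1/50) + 93791 = 399/50 + 93791 = 4689949/50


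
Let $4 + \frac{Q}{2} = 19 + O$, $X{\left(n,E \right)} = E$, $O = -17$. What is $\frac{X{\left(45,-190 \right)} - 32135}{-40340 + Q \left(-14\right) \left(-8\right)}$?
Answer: $\frac{10775}{13596} \approx 0.79251$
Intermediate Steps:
$Q = -4$ ($Q = -8 + 2 \left(19 - 17\right) = -8 + 2 \cdot 2 = -8 + 4 = -4$)
$\frac{X{\left(45,-190 \right)} - 32135}{-40340 + Q \left(-14\right) \left(-8\right)} = \frac{-190 - 32135}{-40340 + \left(-4\right) \left(-14\right) \left(-8\right)} = - \frac{32325}{-40340 + 56 \left(-8\right)} = - \frac{32325}{-40340 - 448} = - \frac{32325}{-40788} = \left(-32325\right) \left(- \frac{1}{40788}\right) = \frac{10775}{13596}$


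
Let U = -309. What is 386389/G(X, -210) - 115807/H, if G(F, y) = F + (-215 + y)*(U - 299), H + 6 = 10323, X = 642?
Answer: -26012501581/2672536314 ≈ -9.7333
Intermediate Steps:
H = 10317 (H = -6 + 10323 = 10317)
G(F, y) = 130720 + F - 608*y (G(F, y) = F + (-215 + y)*(-309 - 299) = F + (-215 + y)*(-608) = F + (130720 - 608*y) = 130720 + F - 608*y)
386389/G(X, -210) - 115807/H = 386389/(130720 + 642 - 608*(-210)) - 115807/10317 = 386389/(130720 + 642 + 127680) - 115807*1/10317 = 386389/259042 - 115807/10317 = -26012501581/2672536314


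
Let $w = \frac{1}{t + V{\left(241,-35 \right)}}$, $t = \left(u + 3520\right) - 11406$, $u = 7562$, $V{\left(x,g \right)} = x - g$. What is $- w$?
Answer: $\frac{1}{48} \approx 0.020833$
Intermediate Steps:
$t = -324$ ($t = \left(7562 + 3520\right) - 11406 = 11082 - 11406 = -324$)
$w = - \frac{1}{48}$ ($w = \frac{1}{-324 + \left(241 - -35\right)} = \frac{1}{-324 + \left(241 + 35\right)} = \frac{1}{-324 + 276} = \frac{1}{-48} = - \frac{1}{48} \approx -0.020833$)
$- w = \left(-1\right) \left(- \frac{1}{48}\right) = \frac{1}{48}$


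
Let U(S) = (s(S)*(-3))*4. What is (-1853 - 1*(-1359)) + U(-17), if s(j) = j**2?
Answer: -3962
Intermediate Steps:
U(S) = -12*S**2 (U(S) = (S**2*(-3))*4 = -3*S**2*4 = -12*S**2)
(-1853 - 1*(-1359)) + U(-17) = (-1853 - 1*(-1359)) - 12*(-17)**2 = (-1853 + 1359) - 12*289 = -494 - 3468 = -3962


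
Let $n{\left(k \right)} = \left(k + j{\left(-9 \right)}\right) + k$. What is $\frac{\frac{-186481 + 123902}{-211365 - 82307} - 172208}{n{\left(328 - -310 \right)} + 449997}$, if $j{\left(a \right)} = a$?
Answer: $- \frac{50572605197}{132523601408} \approx -0.38161$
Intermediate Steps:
$n{\left(k \right)} = -9 + 2 k$ ($n{\left(k \right)} = \left(k - 9\right) + k = \left(-9 + k\right) + k = -9 + 2 k$)
$\frac{\frac{-186481 + 123902}{-211365 - 82307} - 172208}{n{\left(328 - -310 \right)} + 449997} = \frac{\frac{-186481 + 123902}{-211365 - 82307} - 172208}{\left(-9 + 2 \left(328 - -310\right)\right) + 449997} = \frac{- \frac{62579}{-293672} - 172208}{\left(-9 + 2 \left(328 + 310\right)\right) + 449997} = \frac{\left(-62579\right) \left(- \frac{1}{293672}\right) - 172208}{\left(-9 + 2 \cdot 638\right) + 449997} = \frac{\frac{62579}{293672} - 172208}{\left(-9 + 1276\right) + 449997} = - \frac{50572605197}{293672 \left(1267 + 449997\right)} = - \frac{50572605197}{293672 \cdot 451264} = \left(- \frac{50572605197}{293672}\right) \frac{1}{451264} = - \frac{50572605197}{132523601408}$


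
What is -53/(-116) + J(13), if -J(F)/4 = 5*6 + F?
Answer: -19899/116 ≈ -171.54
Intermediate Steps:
J(F) = -120 - 4*F (J(F) = -4*(5*6 + F) = -4*(30 + F) = -120 - 4*F)
-53/(-116) + J(13) = -53/(-116) + (-120 - 4*13) = -53*(-1/116) + (-120 - 52) = 53/116 - 172 = -19899/116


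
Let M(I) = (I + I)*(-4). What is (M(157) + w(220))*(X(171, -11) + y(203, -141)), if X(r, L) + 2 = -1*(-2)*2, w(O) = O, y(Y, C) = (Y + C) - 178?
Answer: 118104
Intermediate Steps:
y(Y, C) = -178 + C + Y (y(Y, C) = (C + Y) - 178 = -178 + C + Y)
X(r, L) = 2 (X(r, L) = -2 - 1*(-2)*2 = -2 + 2*2 = -2 + 4 = 2)
M(I) = -8*I (M(I) = (2*I)*(-4) = -8*I)
(M(157) + w(220))*(X(171, -11) + y(203, -141)) = (-8*157 + 220)*(2 + (-178 - 141 + 203)) = (-1256 + 220)*(2 - 116) = -1036*(-114) = 118104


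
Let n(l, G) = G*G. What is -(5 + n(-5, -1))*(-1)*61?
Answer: 366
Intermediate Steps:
n(l, G) = G²
-(5 + n(-5, -1))*(-1)*61 = -(5 + (-1)²)*(-1)*61 = -(5 + 1)*(-1)*61 = -6*(-1)*61 = -(-6)*61 = -1*(-366) = 366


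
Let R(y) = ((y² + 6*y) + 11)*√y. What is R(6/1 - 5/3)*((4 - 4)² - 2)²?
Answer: 2008*√39/27 ≈ 464.44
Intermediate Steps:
R(y) = √y*(11 + y² + 6*y) (R(y) = (11 + y² + 6*y)*√y = √y*(11 + y² + 6*y))
R(6/1 - 5/3)*((4 - 4)² - 2)² = (√(6/1 - 5/3)*(11 + (6/1 - 5/3)² + 6*(6/1 - 5/3)))*((4 - 4)² - 2)² = (√(6*1 - 5*⅓)*(11 + (6*1 - 5*⅓)² + 6*(6*1 - 5*⅓)))*(0² - 2)² = (√(6 - 5/3)*(11 + (6 - 5/3)² + 6*(6 - 5/3)))*(0 - 2)² = (√(13/3)*(11 + (13/3)² + 6*(13/3)))*(-2)² = ((√39/3)*(11 + 169/9 + 26))*4 = ((√39/3)*(502/9))*4 = (502*√39/27)*4 = 2008*√39/27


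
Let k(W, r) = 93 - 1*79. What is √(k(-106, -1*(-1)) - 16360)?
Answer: I*√16346 ≈ 127.85*I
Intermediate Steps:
k(W, r) = 14 (k(W, r) = 93 - 79 = 14)
√(k(-106, -1*(-1)) - 16360) = √(14 - 16360) = √(-16346) = I*√16346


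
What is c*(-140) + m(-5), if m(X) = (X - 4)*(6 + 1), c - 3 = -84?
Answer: 11277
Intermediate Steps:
c = -81 (c = 3 - 84 = -81)
m(X) = -28 + 7*X (m(X) = (-4 + X)*7 = -28 + 7*X)
c*(-140) + m(-5) = -81*(-140) + (-28 + 7*(-5)) = 11340 + (-28 - 35) = 11340 - 63 = 11277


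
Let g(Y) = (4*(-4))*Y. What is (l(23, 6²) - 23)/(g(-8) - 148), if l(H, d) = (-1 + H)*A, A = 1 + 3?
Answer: -13/4 ≈ -3.2500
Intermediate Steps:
A = 4
g(Y) = -16*Y
l(H, d) = -4 + 4*H (l(H, d) = (-1 + H)*4 = -4 + 4*H)
(l(23, 6²) - 23)/(g(-8) - 148) = ((-4 + 4*23) - 23)/(-16*(-8) - 148) = ((-4 + 92) - 23)/(128 - 148) = (88 - 23)/(-20) = 65*(-1/20) = -13/4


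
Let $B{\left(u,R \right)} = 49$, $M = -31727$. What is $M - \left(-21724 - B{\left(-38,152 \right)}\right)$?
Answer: $-9954$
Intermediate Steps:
$M - \left(-21724 - B{\left(-38,152 \right)}\right) = -31727 - \left(-21724 - 49\right) = -31727 - -21773 = -31727 + 21773 = -9954$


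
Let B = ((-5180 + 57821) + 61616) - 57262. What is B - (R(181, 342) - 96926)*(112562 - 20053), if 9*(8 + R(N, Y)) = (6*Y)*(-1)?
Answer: 8988416453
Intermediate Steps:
R(N, Y) = -8 - 2*Y/3 (R(N, Y) = -8 + ((6*Y)*(-1))/9 = -8 + (-6*Y)/9 = -8 - 2*Y/3)
B = 56995 (B = (52641 + 61616) - 57262 = 114257 - 57262 = 56995)
B - (R(181, 342) - 96926)*(112562 - 20053) = 56995 - ((-8 - ⅔*342) - 96926)*(112562 - 20053) = 56995 - ((-8 - 228) - 96926)*92509 = 56995 - (-236 - 96926)*92509 = 56995 - (-97162)*92509 = 56995 - 1*(-8988359458) = 56995 + 8988359458 = 8988416453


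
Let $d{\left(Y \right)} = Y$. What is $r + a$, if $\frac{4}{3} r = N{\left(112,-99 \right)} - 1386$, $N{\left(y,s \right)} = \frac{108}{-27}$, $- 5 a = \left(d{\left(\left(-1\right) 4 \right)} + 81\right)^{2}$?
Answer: $- \frac{22283}{10} \approx -2228.3$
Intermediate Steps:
$a = - \frac{5929}{5}$ ($a = - \frac{\left(\left(-1\right) 4 + 81\right)^{2}}{5} = - \frac{\left(-4 + 81\right)^{2}}{5} = - \frac{77^{2}}{5} = \left(- \frac{1}{5}\right) 5929 = - \frac{5929}{5} \approx -1185.8$)
$N{\left(y,s \right)} = -4$ ($N{\left(y,s \right)} = 108 \left(- \frac{1}{27}\right) = -4$)
$r = - \frac{2085}{2}$ ($r = \frac{3 \left(-4 - 1386\right)}{4} = \frac{3}{4} \left(-1390\right) = - \frac{2085}{2} \approx -1042.5$)
$r + a = - \frac{2085}{2} - \frac{5929}{5} = - \frac{22283}{10}$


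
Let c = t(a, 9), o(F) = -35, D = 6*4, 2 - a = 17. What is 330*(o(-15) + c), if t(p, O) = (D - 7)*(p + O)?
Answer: -45210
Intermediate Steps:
a = -15 (a = 2 - 1*17 = 2 - 17 = -15)
D = 24
t(p, O) = 17*O + 17*p (t(p, O) = (24 - 7)*(p + O) = 17*(O + p) = 17*O + 17*p)
c = -102 (c = 17*9 + 17*(-15) = 153 - 255 = -102)
330*(o(-15) + c) = 330*(-35 - 102) = 330*(-137) = -45210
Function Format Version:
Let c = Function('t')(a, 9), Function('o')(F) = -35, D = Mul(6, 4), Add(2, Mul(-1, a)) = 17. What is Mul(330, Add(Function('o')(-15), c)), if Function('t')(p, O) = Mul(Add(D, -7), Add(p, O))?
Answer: -45210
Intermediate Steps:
a = -15 (a = Add(2, Mul(-1, 17)) = Add(2, -17) = -15)
D = 24
Function('t')(p, O) = Add(Mul(17, O), Mul(17, p)) (Function('t')(p, O) = Mul(Add(24, -7), Add(p, O)) = Mul(17, Add(O, p)) = Add(Mul(17, O), Mul(17, p)))
c = -102 (c = Add(Mul(17, 9), Mul(17, -15)) = Add(153, -255) = -102)
Mul(330, Add(Function('o')(-15), c)) = Mul(330, Add(-35, -102)) = Mul(330, -137) = -45210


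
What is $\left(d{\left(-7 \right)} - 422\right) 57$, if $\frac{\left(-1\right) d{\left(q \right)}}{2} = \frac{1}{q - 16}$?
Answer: $- \frac{553128}{23} \approx -24049.0$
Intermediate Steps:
$d{\left(q \right)} = - \frac{2}{-16 + q}$ ($d{\left(q \right)} = - \frac{2}{q - 16} = - \frac{2}{-16 + q}$)
$\left(d{\left(-7 \right)} - 422\right) 57 = \left(- \frac{2}{-16 - 7} - 422\right) 57 = \left(- \frac{2}{-23} - 422\right) 57 = \left(\left(-2\right) \left(- \frac{1}{23}\right) - 422\right) 57 = \left(\frac{2}{23} - 422\right) 57 = \left(- \frac{9704}{23}\right) 57 = - \frac{553128}{23}$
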